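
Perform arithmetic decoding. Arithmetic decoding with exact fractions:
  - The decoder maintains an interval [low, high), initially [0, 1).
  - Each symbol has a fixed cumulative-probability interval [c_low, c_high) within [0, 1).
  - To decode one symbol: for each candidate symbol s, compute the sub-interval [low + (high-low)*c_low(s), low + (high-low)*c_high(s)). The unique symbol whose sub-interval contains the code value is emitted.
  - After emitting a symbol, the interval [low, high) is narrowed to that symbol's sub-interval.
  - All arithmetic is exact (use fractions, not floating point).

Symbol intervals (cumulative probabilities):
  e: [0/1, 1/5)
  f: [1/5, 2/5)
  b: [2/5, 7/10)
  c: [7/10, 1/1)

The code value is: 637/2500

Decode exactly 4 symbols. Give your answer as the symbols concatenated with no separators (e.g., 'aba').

Step 1: interval [0/1, 1/1), width = 1/1 - 0/1 = 1/1
  'e': [0/1 + 1/1*0/1, 0/1 + 1/1*1/5) = [0/1, 1/5)
  'f': [0/1 + 1/1*1/5, 0/1 + 1/1*2/5) = [1/5, 2/5) <- contains code 637/2500
  'b': [0/1 + 1/1*2/5, 0/1 + 1/1*7/10) = [2/5, 7/10)
  'c': [0/1 + 1/1*7/10, 0/1 + 1/1*1/1) = [7/10, 1/1)
  emit 'f', narrow to [1/5, 2/5)
Step 2: interval [1/5, 2/5), width = 2/5 - 1/5 = 1/5
  'e': [1/5 + 1/5*0/1, 1/5 + 1/5*1/5) = [1/5, 6/25)
  'f': [1/5 + 1/5*1/5, 1/5 + 1/5*2/5) = [6/25, 7/25) <- contains code 637/2500
  'b': [1/5 + 1/5*2/5, 1/5 + 1/5*7/10) = [7/25, 17/50)
  'c': [1/5 + 1/5*7/10, 1/5 + 1/5*1/1) = [17/50, 2/5)
  emit 'f', narrow to [6/25, 7/25)
Step 3: interval [6/25, 7/25), width = 7/25 - 6/25 = 1/25
  'e': [6/25 + 1/25*0/1, 6/25 + 1/25*1/5) = [6/25, 31/125)
  'f': [6/25 + 1/25*1/5, 6/25 + 1/25*2/5) = [31/125, 32/125) <- contains code 637/2500
  'b': [6/25 + 1/25*2/5, 6/25 + 1/25*7/10) = [32/125, 67/250)
  'c': [6/25 + 1/25*7/10, 6/25 + 1/25*1/1) = [67/250, 7/25)
  emit 'f', narrow to [31/125, 32/125)
Step 4: interval [31/125, 32/125), width = 32/125 - 31/125 = 1/125
  'e': [31/125 + 1/125*0/1, 31/125 + 1/125*1/5) = [31/125, 156/625)
  'f': [31/125 + 1/125*1/5, 31/125 + 1/125*2/5) = [156/625, 157/625)
  'b': [31/125 + 1/125*2/5, 31/125 + 1/125*7/10) = [157/625, 317/1250)
  'c': [31/125 + 1/125*7/10, 31/125 + 1/125*1/1) = [317/1250, 32/125) <- contains code 637/2500
  emit 'c', narrow to [317/1250, 32/125)

Answer: fffc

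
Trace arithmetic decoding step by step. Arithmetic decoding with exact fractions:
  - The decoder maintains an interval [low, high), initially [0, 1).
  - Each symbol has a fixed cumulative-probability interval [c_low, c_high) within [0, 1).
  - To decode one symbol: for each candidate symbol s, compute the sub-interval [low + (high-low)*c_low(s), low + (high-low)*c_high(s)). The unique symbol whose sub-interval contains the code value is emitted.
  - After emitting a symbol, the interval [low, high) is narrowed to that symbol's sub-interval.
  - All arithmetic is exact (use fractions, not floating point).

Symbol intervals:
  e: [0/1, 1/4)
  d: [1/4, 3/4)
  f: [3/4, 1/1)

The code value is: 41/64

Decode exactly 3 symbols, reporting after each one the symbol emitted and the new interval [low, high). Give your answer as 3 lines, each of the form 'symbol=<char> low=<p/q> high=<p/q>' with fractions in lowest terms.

Answer: symbol=d low=1/4 high=3/4
symbol=f low=5/8 high=3/4
symbol=e low=5/8 high=21/32

Derivation:
Step 1: interval [0/1, 1/1), width = 1/1 - 0/1 = 1/1
  'e': [0/1 + 1/1*0/1, 0/1 + 1/1*1/4) = [0/1, 1/4)
  'd': [0/1 + 1/1*1/4, 0/1 + 1/1*3/4) = [1/4, 3/4) <- contains code 41/64
  'f': [0/1 + 1/1*3/4, 0/1 + 1/1*1/1) = [3/4, 1/1)
  emit 'd', narrow to [1/4, 3/4)
Step 2: interval [1/4, 3/4), width = 3/4 - 1/4 = 1/2
  'e': [1/4 + 1/2*0/1, 1/4 + 1/2*1/4) = [1/4, 3/8)
  'd': [1/4 + 1/2*1/4, 1/4 + 1/2*3/4) = [3/8, 5/8)
  'f': [1/4 + 1/2*3/4, 1/4 + 1/2*1/1) = [5/8, 3/4) <- contains code 41/64
  emit 'f', narrow to [5/8, 3/4)
Step 3: interval [5/8, 3/4), width = 3/4 - 5/8 = 1/8
  'e': [5/8 + 1/8*0/1, 5/8 + 1/8*1/4) = [5/8, 21/32) <- contains code 41/64
  'd': [5/8 + 1/8*1/4, 5/8 + 1/8*3/4) = [21/32, 23/32)
  'f': [5/8 + 1/8*3/4, 5/8 + 1/8*1/1) = [23/32, 3/4)
  emit 'e', narrow to [5/8, 21/32)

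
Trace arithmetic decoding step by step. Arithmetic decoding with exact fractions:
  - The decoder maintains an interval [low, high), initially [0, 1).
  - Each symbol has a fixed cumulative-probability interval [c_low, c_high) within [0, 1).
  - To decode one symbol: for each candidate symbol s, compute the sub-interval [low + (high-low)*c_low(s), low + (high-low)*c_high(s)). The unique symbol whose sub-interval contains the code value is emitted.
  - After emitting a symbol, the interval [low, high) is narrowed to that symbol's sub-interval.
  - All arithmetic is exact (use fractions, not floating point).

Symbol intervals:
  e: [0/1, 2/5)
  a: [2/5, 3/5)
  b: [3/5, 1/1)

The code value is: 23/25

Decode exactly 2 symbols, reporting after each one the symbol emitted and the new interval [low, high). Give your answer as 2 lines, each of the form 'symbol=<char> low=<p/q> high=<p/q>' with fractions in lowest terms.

Step 1: interval [0/1, 1/1), width = 1/1 - 0/1 = 1/1
  'e': [0/1 + 1/1*0/1, 0/1 + 1/1*2/5) = [0/1, 2/5)
  'a': [0/1 + 1/1*2/5, 0/1 + 1/1*3/5) = [2/5, 3/5)
  'b': [0/1 + 1/1*3/5, 0/1 + 1/1*1/1) = [3/5, 1/1) <- contains code 23/25
  emit 'b', narrow to [3/5, 1/1)
Step 2: interval [3/5, 1/1), width = 1/1 - 3/5 = 2/5
  'e': [3/5 + 2/5*0/1, 3/5 + 2/5*2/5) = [3/5, 19/25)
  'a': [3/5 + 2/5*2/5, 3/5 + 2/5*3/5) = [19/25, 21/25)
  'b': [3/5 + 2/5*3/5, 3/5 + 2/5*1/1) = [21/25, 1/1) <- contains code 23/25
  emit 'b', narrow to [21/25, 1/1)

Answer: symbol=b low=3/5 high=1/1
symbol=b low=21/25 high=1/1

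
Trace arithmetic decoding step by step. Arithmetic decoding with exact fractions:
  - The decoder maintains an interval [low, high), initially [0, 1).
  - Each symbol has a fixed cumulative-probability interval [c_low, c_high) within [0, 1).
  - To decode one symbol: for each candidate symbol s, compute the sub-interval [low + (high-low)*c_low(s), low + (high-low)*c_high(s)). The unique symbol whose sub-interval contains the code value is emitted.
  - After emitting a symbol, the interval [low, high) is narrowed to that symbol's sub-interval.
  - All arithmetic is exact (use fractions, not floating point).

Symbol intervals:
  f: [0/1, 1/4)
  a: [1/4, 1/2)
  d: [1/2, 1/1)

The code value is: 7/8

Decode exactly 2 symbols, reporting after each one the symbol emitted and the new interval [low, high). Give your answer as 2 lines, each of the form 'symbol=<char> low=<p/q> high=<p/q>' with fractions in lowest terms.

Step 1: interval [0/1, 1/1), width = 1/1 - 0/1 = 1/1
  'f': [0/1 + 1/1*0/1, 0/1 + 1/1*1/4) = [0/1, 1/4)
  'a': [0/1 + 1/1*1/4, 0/1 + 1/1*1/2) = [1/4, 1/2)
  'd': [0/1 + 1/1*1/2, 0/1 + 1/1*1/1) = [1/2, 1/1) <- contains code 7/8
  emit 'd', narrow to [1/2, 1/1)
Step 2: interval [1/2, 1/1), width = 1/1 - 1/2 = 1/2
  'f': [1/2 + 1/2*0/1, 1/2 + 1/2*1/4) = [1/2, 5/8)
  'a': [1/2 + 1/2*1/4, 1/2 + 1/2*1/2) = [5/8, 3/4)
  'd': [1/2 + 1/2*1/2, 1/2 + 1/2*1/1) = [3/4, 1/1) <- contains code 7/8
  emit 'd', narrow to [3/4, 1/1)

Answer: symbol=d low=1/2 high=1/1
symbol=d low=3/4 high=1/1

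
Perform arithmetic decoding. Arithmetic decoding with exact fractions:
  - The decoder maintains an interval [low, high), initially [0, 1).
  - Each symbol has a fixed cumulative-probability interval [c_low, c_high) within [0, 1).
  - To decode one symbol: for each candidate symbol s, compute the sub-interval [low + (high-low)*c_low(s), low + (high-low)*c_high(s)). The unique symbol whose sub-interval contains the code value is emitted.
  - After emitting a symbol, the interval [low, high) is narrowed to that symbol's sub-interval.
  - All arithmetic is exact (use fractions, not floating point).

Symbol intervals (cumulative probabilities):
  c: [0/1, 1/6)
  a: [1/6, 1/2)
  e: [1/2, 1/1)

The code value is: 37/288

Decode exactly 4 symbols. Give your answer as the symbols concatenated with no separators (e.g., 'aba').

Answer: ceec

Derivation:
Step 1: interval [0/1, 1/1), width = 1/1 - 0/1 = 1/1
  'c': [0/1 + 1/1*0/1, 0/1 + 1/1*1/6) = [0/1, 1/6) <- contains code 37/288
  'a': [0/1 + 1/1*1/6, 0/1 + 1/1*1/2) = [1/6, 1/2)
  'e': [0/1 + 1/1*1/2, 0/1 + 1/1*1/1) = [1/2, 1/1)
  emit 'c', narrow to [0/1, 1/6)
Step 2: interval [0/1, 1/6), width = 1/6 - 0/1 = 1/6
  'c': [0/1 + 1/6*0/1, 0/1 + 1/6*1/6) = [0/1, 1/36)
  'a': [0/1 + 1/6*1/6, 0/1 + 1/6*1/2) = [1/36, 1/12)
  'e': [0/1 + 1/6*1/2, 0/1 + 1/6*1/1) = [1/12, 1/6) <- contains code 37/288
  emit 'e', narrow to [1/12, 1/6)
Step 3: interval [1/12, 1/6), width = 1/6 - 1/12 = 1/12
  'c': [1/12 + 1/12*0/1, 1/12 + 1/12*1/6) = [1/12, 7/72)
  'a': [1/12 + 1/12*1/6, 1/12 + 1/12*1/2) = [7/72, 1/8)
  'e': [1/12 + 1/12*1/2, 1/12 + 1/12*1/1) = [1/8, 1/6) <- contains code 37/288
  emit 'e', narrow to [1/8, 1/6)
Step 4: interval [1/8, 1/6), width = 1/6 - 1/8 = 1/24
  'c': [1/8 + 1/24*0/1, 1/8 + 1/24*1/6) = [1/8, 19/144) <- contains code 37/288
  'a': [1/8 + 1/24*1/6, 1/8 + 1/24*1/2) = [19/144, 7/48)
  'e': [1/8 + 1/24*1/2, 1/8 + 1/24*1/1) = [7/48, 1/6)
  emit 'c', narrow to [1/8, 19/144)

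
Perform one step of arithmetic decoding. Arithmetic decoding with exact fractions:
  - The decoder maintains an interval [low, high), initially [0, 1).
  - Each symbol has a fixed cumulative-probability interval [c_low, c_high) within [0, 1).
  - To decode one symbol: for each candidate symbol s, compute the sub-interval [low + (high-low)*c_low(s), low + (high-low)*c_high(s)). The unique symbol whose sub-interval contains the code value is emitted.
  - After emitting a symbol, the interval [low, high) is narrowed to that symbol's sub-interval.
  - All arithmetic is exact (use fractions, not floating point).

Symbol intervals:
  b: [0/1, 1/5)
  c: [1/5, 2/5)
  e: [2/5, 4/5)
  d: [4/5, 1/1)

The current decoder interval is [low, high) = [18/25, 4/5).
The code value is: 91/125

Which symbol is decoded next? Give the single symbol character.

Answer: b

Derivation:
Interval width = high − low = 4/5 − 18/25 = 2/25
Scaled code = (code − low) / width = (91/125 − 18/25) / 2/25 = 1/10
  b: [0/1, 1/5) ← scaled code falls here ✓
  c: [1/5, 2/5) 
  e: [2/5, 4/5) 
  d: [4/5, 1/1) 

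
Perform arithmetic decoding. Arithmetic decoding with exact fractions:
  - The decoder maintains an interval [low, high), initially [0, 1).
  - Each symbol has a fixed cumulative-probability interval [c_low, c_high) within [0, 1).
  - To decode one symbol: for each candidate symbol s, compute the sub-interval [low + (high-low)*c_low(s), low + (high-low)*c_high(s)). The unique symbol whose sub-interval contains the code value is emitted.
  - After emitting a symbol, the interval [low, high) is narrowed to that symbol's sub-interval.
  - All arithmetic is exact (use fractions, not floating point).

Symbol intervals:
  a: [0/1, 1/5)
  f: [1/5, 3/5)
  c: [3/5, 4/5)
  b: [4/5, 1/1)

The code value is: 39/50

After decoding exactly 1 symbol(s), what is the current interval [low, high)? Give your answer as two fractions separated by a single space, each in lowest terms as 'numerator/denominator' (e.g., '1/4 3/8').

Answer: 3/5 4/5

Derivation:
Step 1: interval [0/1, 1/1), width = 1/1 - 0/1 = 1/1
  'a': [0/1 + 1/1*0/1, 0/1 + 1/1*1/5) = [0/1, 1/5)
  'f': [0/1 + 1/1*1/5, 0/1 + 1/1*3/5) = [1/5, 3/5)
  'c': [0/1 + 1/1*3/5, 0/1 + 1/1*4/5) = [3/5, 4/5) <- contains code 39/50
  'b': [0/1 + 1/1*4/5, 0/1 + 1/1*1/1) = [4/5, 1/1)
  emit 'c', narrow to [3/5, 4/5)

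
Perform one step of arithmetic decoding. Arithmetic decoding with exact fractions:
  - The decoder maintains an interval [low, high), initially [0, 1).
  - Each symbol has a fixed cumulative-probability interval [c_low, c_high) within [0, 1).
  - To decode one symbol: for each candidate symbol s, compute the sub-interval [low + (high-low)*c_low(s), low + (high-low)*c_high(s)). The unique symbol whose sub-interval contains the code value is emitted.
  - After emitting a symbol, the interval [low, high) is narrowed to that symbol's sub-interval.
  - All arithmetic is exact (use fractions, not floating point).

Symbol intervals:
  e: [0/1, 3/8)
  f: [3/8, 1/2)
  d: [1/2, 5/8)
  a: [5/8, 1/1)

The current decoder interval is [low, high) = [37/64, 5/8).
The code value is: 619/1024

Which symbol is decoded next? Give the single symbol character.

Answer: d

Derivation:
Interval width = high − low = 5/8 − 37/64 = 3/64
Scaled code = (code − low) / width = (619/1024 − 37/64) / 3/64 = 9/16
  e: [0/1, 3/8) 
  f: [3/8, 1/2) 
  d: [1/2, 5/8) ← scaled code falls here ✓
  a: [5/8, 1/1) 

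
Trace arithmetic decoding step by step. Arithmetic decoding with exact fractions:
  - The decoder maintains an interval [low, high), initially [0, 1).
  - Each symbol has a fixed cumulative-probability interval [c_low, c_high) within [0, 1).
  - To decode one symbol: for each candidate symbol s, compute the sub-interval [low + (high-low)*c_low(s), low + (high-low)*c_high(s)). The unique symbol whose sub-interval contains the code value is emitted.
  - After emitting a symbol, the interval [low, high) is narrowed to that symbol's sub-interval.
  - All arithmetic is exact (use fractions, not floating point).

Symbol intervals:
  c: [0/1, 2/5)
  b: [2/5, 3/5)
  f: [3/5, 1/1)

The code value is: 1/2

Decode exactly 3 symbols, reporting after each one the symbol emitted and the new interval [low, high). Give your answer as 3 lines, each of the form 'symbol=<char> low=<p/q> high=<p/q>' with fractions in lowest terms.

Step 1: interval [0/1, 1/1), width = 1/1 - 0/1 = 1/1
  'c': [0/1 + 1/1*0/1, 0/1 + 1/1*2/5) = [0/1, 2/5)
  'b': [0/1 + 1/1*2/5, 0/1 + 1/1*3/5) = [2/5, 3/5) <- contains code 1/2
  'f': [0/1 + 1/1*3/5, 0/1 + 1/1*1/1) = [3/5, 1/1)
  emit 'b', narrow to [2/5, 3/5)
Step 2: interval [2/5, 3/5), width = 3/5 - 2/5 = 1/5
  'c': [2/5 + 1/5*0/1, 2/5 + 1/5*2/5) = [2/5, 12/25)
  'b': [2/5 + 1/5*2/5, 2/5 + 1/5*3/5) = [12/25, 13/25) <- contains code 1/2
  'f': [2/5 + 1/5*3/5, 2/5 + 1/5*1/1) = [13/25, 3/5)
  emit 'b', narrow to [12/25, 13/25)
Step 3: interval [12/25, 13/25), width = 13/25 - 12/25 = 1/25
  'c': [12/25 + 1/25*0/1, 12/25 + 1/25*2/5) = [12/25, 62/125)
  'b': [12/25 + 1/25*2/5, 12/25 + 1/25*3/5) = [62/125, 63/125) <- contains code 1/2
  'f': [12/25 + 1/25*3/5, 12/25 + 1/25*1/1) = [63/125, 13/25)
  emit 'b', narrow to [62/125, 63/125)

Answer: symbol=b low=2/5 high=3/5
symbol=b low=12/25 high=13/25
symbol=b low=62/125 high=63/125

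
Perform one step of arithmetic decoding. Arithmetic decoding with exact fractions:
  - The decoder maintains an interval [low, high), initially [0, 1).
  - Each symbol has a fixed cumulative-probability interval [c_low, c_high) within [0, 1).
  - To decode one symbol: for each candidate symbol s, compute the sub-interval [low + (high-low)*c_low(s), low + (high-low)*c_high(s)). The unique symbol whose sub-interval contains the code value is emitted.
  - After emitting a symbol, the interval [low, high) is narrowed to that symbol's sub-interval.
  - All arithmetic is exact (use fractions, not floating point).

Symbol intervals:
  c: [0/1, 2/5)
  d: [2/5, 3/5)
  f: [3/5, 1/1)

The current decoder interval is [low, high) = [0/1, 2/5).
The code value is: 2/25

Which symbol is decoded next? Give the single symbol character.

Interval width = high − low = 2/5 − 0/1 = 2/5
Scaled code = (code − low) / width = (2/25 − 0/1) / 2/5 = 1/5
  c: [0/1, 2/5) ← scaled code falls here ✓
  d: [2/5, 3/5) 
  f: [3/5, 1/1) 

Answer: c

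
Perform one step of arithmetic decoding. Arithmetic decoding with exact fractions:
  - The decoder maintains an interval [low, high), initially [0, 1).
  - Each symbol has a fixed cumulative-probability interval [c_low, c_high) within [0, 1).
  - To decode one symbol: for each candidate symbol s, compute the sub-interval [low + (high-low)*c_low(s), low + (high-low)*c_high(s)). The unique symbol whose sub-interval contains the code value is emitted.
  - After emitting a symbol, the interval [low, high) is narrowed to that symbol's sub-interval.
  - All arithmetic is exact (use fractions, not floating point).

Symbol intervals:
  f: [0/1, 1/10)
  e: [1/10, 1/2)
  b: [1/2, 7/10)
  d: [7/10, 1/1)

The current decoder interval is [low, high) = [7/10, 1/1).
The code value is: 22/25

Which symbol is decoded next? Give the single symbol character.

Interval width = high − low = 1/1 − 7/10 = 3/10
Scaled code = (code − low) / width = (22/25 − 7/10) / 3/10 = 3/5
  f: [0/1, 1/10) 
  e: [1/10, 1/2) 
  b: [1/2, 7/10) ← scaled code falls here ✓
  d: [7/10, 1/1) 

Answer: b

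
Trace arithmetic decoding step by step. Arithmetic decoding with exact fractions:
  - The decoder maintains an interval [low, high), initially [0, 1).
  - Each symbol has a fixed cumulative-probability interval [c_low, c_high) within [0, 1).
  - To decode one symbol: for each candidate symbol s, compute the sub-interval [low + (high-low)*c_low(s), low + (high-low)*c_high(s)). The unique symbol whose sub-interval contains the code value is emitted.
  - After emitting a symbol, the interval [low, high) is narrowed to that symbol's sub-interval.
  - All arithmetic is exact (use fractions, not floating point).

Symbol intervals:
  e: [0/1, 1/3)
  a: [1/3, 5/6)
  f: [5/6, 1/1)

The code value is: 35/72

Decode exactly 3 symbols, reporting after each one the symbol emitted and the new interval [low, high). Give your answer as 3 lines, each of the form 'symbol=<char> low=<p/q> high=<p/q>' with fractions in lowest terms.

Answer: symbol=a low=1/3 high=5/6
symbol=e low=1/3 high=1/2
symbol=f low=17/36 high=1/2

Derivation:
Step 1: interval [0/1, 1/1), width = 1/1 - 0/1 = 1/1
  'e': [0/1 + 1/1*0/1, 0/1 + 1/1*1/3) = [0/1, 1/3)
  'a': [0/1 + 1/1*1/3, 0/1 + 1/1*5/6) = [1/3, 5/6) <- contains code 35/72
  'f': [0/1 + 1/1*5/6, 0/1 + 1/1*1/1) = [5/6, 1/1)
  emit 'a', narrow to [1/3, 5/6)
Step 2: interval [1/3, 5/6), width = 5/6 - 1/3 = 1/2
  'e': [1/3 + 1/2*0/1, 1/3 + 1/2*1/3) = [1/3, 1/2) <- contains code 35/72
  'a': [1/3 + 1/2*1/3, 1/3 + 1/2*5/6) = [1/2, 3/4)
  'f': [1/3 + 1/2*5/6, 1/3 + 1/2*1/1) = [3/4, 5/6)
  emit 'e', narrow to [1/3, 1/2)
Step 3: interval [1/3, 1/2), width = 1/2 - 1/3 = 1/6
  'e': [1/3 + 1/6*0/1, 1/3 + 1/6*1/3) = [1/3, 7/18)
  'a': [1/3 + 1/6*1/3, 1/3 + 1/6*5/6) = [7/18, 17/36)
  'f': [1/3 + 1/6*5/6, 1/3 + 1/6*1/1) = [17/36, 1/2) <- contains code 35/72
  emit 'f', narrow to [17/36, 1/2)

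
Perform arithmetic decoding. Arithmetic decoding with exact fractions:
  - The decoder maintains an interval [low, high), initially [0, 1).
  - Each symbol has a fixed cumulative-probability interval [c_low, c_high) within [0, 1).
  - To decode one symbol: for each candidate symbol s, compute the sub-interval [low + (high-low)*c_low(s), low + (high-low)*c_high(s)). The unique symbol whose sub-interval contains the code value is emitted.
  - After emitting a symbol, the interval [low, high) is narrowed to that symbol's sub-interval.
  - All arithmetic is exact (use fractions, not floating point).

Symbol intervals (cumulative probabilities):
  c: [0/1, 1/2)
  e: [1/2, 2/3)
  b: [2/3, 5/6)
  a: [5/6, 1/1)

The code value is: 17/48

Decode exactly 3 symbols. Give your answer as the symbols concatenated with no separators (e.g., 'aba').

Answer: cbc

Derivation:
Step 1: interval [0/1, 1/1), width = 1/1 - 0/1 = 1/1
  'c': [0/1 + 1/1*0/1, 0/1 + 1/1*1/2) = [0/1, 1/2) <- contains code 17/48
  'e': [0/1 + 1/1*1/2, 0/1 + 1/1*2/3) = [1/2, 2/3)
  'b': [0/1 + 1/1*2/3, 0/1 + 1/1*5/6) = [2/3, 5/6)
  'a': [0/1 + 1/1*5/6, 0/1 + 1/1*1/1) = [5/6, 1/1)
  emit 'c', narrow to [0/1, 1/2)
Step 2: interval [0/1, 1/2), width = 1/2 - 0/1 = 1/2
  'c': [0/1 + 1/2*0/1, 0/1 + 1/2*1/2) = [0/1, 1/4)
  'e': [0/1 + 1/2*1/2, 0/1 + 1/2*2/3) = [1/4, 1/3)
  'b': [0/1 + 1/2*2/3, 0/1 + 1/2*5/6) = [1/3, 5/12) <- contains code 17/48
  'a': [0/1 + 1/2*5/6, 0/1 + 1/2*1/1) = [5/12, 1/2)
  emit 'b', narrow to [1/3, 5/12)
Step 3: interval [1/3, 5/12), width = 5/12 - 1/3 = 1/12
  'c': [1/3 + 1/12*0/1, 1/3 + 1/12*1/2) = [1/3, 3/8) <- contains code 17/48
  'e': [1/3 + 1/12*1/2, 1/3 + 1/12*2/3) = [3/8, 7/18)
  'b': [1/3 + 1/12*2/3, 1/3 + 1/12*5/6) = [7/18, 29/72)
  'a': [1/3 + 1/12*5/6, 1/3 + 1/12*1/1) = [29/72, 5/12)
  emit 'c', narrow to [1/3, 3/8)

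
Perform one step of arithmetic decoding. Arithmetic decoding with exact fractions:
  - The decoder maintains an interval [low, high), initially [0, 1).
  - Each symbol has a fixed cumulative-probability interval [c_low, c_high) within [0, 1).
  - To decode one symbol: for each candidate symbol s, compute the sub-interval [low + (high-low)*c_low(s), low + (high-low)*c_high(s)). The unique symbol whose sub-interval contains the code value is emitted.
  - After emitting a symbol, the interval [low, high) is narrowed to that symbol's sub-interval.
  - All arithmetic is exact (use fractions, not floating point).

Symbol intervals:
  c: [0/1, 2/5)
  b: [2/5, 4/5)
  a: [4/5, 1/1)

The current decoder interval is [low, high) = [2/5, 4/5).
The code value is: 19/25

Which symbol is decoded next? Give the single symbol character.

Answer: a

Derivation:
Interval width = high − low = 4/5 − 2/5 = 2/5
Scaled code = (code − low) / width = (19/25 − 2/5) / 2/5 = 9/10
  c: [0/1, 2/5) 
  b: [2/5, 4/5) 
  a: [4/5, 1/1) ← scaled code falls here ✓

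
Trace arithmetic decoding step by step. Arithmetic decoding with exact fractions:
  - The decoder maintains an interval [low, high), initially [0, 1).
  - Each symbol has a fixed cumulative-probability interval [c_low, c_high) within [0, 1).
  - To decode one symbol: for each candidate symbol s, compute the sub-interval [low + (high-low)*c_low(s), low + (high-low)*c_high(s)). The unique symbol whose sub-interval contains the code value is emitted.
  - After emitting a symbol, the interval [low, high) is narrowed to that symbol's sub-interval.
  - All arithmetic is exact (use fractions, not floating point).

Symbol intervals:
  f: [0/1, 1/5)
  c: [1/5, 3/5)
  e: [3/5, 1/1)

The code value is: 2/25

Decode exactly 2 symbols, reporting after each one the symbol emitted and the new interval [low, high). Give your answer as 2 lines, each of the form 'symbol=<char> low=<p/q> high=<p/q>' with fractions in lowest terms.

Step 1: interval [0/1, 1/1), width = 1/1 - 0/1 = 1/1
  'f': [0/1 + 1/1*0/1, 0/1 + 1/1*1/5) = [0/1, 1/5) <- contains code 2/25
  'c': [0/1 + 1/1*1/5, 0/1 + 1/1*3/5) = [1/5, 3/5)
  'e': [0/1 + 1/1*3/5, 0/1 + 1/1*1/1) = [3/5, 1/1)
  emit 'f', narrow to [0/1, 1/5)
Step 2: interval [0/1, 1/5), width = 1/5 - 0/1 = 1/5
  'f': [0/1 + 1/5*0/1, 0/1 + 1/5*1/5) = [0/1, 1/25)
  'c': [0/1 + 1/5*1/5, 0/1 + 1/5*3/5) = [1/25, 3/25) <- contains code 2/25
  'e': [0/1 + 1/5*3/5, 0/1 + 1/5*1/1) = [3/25, 1/5)
  emit 'c', narrow to [1/25, 3/25)

Answer: symbol=f low=0/1 high=1/5
symbol=c low=1/25 high=3/25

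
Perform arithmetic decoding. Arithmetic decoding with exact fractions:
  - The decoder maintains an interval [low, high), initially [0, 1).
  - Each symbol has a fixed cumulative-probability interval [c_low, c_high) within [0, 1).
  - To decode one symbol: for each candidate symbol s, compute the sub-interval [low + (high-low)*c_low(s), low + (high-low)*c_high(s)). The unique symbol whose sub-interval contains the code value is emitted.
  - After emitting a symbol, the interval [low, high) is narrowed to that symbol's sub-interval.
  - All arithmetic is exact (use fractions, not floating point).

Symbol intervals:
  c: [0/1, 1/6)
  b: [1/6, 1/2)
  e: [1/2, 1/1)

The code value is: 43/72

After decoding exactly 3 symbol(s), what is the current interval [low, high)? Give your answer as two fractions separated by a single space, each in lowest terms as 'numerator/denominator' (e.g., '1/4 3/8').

Answer: 7/12 11/18

Derivation:
Step 1: interval [0/1, 1/1), width = 1/1 - 0/1 = 1/1
  'c': [0/1 + 1/1*0/1, 0/1 + 1/1*1/6) = [0/1, 1/6)
  'b': [0/1 + 1/1*1/6, 0/1 + 1/1*1/2) = [1/6, 1/2)
  'e': [0/1 + 1/1*1/2, 0/1 + 1/1*1/1) = [1/2, 1/1) <- contains code 43/72
  emit 'e', narrow to [1/2, 1/1)
Step 2: interval [1/2, 1/1), width = 1/1 - 1/2 = 1/2
  'c': [1/2 + 1/2*0/1, 1/2 + 1/2*1/6) = [1/2, 7/12)
  'b': [1/2 + 1/2*1/6, 1/2 + 1/2*1/2) = [7/12, 3/4) <- contains code 43/72
  'e': [1/2 + 1/2*1/2, 1/2 + 1/2*1/1) = [3/4, 1/1)
  emit 'b', narrow to [7/12, 3/4)
Step 3: interval [7/12, 3/4), width = 3/4 - 7/12 = 1/6
  'c': [7/12 + 1/6*0/1, 7/12 + 1/6*1/6) = [7/12, 11/18) <- contains code 43/72
  'b': [7/12 + 1/6*1/6, 7/12 + 1/6*1/2) = [11/18, 2/3)
  'e': [7/12 + 1/6*1/2, 7/12 + 1/6*1/1) = [2/3, 3/4)
  emit 'c', narrow to [7/12, 11/18)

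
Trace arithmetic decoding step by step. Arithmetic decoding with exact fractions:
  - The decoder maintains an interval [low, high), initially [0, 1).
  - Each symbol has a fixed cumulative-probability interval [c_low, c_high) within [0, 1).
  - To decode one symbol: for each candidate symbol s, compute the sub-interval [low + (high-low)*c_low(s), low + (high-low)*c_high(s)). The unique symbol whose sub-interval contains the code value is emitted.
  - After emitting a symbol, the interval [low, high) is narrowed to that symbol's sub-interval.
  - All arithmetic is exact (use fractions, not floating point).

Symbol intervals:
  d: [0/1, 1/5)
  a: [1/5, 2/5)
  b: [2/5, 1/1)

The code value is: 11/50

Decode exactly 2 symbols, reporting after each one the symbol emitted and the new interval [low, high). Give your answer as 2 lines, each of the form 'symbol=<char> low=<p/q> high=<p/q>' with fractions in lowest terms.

Step 1: interval [0/1, 1/1), width = 1/1 - 0/1 = 1/1
  'd': [0/1 + 1/1*0/1, 0/1 + 1/1*1/5) = [0/1, 1/5)
  'a': [0/1 + 1/1*1/5, 0/1 + 1/1*2/5) = [1/5, 2/5) <- contains code 11/50
  'b': [0/1 + 1/1*2/5, 0/1 + 1/1*1/1) = [2/5, 1/1)
  emit 'a', narrow to [1/5, 2/5)
Step 2: interval [1/5, 2/5), width = 2/5 - 1/5 = 1/5
  'd': [1/5 + 1/5*0/1, 1/5 + 1/5*1/5) = [1/5, 6/25) <- contains code 11/50
  'a': [1/5 + 1/5*1/5, 1/5 + 1/5*2/5) = [6/25, 7/25)
  'b': [1/5 + 1/5*2/5, 1/5 + 1/5*1/1) = [7/25, 2/5)
  emit 'd', narrow to [1/5, 6/25)

Answer: symbol=a low=1/5 high=2/5
symbol=d low=1/5 high=6/25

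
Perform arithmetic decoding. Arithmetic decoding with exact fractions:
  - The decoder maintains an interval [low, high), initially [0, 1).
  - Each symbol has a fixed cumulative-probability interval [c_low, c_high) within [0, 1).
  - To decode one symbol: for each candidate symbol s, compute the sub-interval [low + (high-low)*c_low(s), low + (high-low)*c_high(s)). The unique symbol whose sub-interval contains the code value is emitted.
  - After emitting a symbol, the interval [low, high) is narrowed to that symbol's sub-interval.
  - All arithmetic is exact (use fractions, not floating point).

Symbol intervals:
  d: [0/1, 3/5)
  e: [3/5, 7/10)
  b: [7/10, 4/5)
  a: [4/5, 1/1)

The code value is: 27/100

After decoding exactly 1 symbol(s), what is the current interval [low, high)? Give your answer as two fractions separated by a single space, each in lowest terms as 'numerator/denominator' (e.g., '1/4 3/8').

Step 1: interval [0/1, 1/1), width = 1/1 - 0/1 = 1/1
  'd': [0/1 + 1/1*0/1, 0/1 + 1/1*3/5) = [0/1, 3/5) <- contains code 27/100
  'e': [0/1 + 1/1*3/5, 0/1 + 1/1*7/10) = [3/5, 7/10)
  'b': [0/1 + 1/1*7/10, 0/1 + 1/1*4/5) = [7/10, 4/5)
  'a': [0/1 + 1/1*4/5, 0/1 + 1/1*1/1) = [4/5, 1/1)
  emit 'd', narrow to [0/1, 3/5)

Answer: 0/1 3/5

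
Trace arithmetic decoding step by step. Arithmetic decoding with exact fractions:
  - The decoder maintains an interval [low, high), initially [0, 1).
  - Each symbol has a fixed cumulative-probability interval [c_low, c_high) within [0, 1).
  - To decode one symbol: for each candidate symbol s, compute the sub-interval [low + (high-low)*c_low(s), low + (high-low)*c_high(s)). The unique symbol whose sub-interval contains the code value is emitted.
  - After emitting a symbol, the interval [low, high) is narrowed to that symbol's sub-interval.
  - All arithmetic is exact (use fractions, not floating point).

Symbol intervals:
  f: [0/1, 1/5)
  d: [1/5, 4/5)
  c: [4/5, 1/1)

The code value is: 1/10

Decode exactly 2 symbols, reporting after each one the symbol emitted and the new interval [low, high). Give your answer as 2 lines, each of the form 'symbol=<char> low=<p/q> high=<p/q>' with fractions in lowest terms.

Answer: symbol=f low=0/1 high=1/5
symbol=d low=1/25 high=4/25

Derivation:
Step 1: interval [0/1, 1/1), width = 1/1 - 0/1 = 1/1
  'f': [0/1 + 1/1*0/1, 0/1 + 1/1*1/5) = [0/1, 1/5) <- contains code 1/10
  'd': [0/1 + 1/1*1/5, 0/1 + 1/1*4/5) = [1/5, 4/5)
  'c': [0/1 + 1/1*4/5, 0/1 + 1/1*1/1) = [4/5, 1/1)
  emit 'f', narrow to [0/1, 1/5)
Step 2: interval [0/1, 1/5), width = 1/5 - 0/1 = 1/5
  'f': [0/1 + 1/5*0/1, 0/1 + 1/5*1/5) = [0/1, 1/25)
  'd': [0/1 + 1/5*1/5, 0/1 + 1/5*4/5) = [1/25, 4/25) <- contains code 1/10
  'c': [0/1 + 1/5*4/5, 0/1 + 1/5*1/1) = [4/25, 1/5)
  emit 'd', narrow to [1/25, 4/25)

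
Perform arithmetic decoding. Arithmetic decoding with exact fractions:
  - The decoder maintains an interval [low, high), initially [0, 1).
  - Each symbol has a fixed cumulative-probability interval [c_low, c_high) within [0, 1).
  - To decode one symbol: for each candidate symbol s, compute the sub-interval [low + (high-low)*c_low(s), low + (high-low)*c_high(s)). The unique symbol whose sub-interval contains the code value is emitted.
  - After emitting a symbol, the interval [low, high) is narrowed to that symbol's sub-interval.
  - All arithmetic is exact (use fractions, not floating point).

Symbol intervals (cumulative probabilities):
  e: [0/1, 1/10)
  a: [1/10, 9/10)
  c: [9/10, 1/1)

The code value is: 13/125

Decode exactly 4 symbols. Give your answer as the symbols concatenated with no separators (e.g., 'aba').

Step 1: interval [0/1, 1/1), width = 1/1 - 0/1 = 1/1
  'e': [0/1 + 1/1*0/1, 0/1 + 1/1*1/10) = [0/1, 1/10)
  'a': [0/1 + 1/1*1/10, 0/1 + 1/1*9/10) = [1/10, 9/10) <- contains code 13/125
  'c': [0/1 + 1/1*9/10, 0/1 + 1/1*1/1) = [9/10, 1/1)
  emit 'a', narrow to [1/10, 9/10)
Step 2: interval [1/10, 9/10), width = 9/10 - 1/10 = 4/5
  'e': [1/10 + 4/5*0/1, 1/10 + 4/5*1/10) = [1/10, 9/50) <- contains code 13/125
  'a': [1/10 + 4/5*1/10, 1/10 + 4/5*9/10) = [9/50, 41/50)
  'c': [1/10 + 4/5*9/10, 1/10 + 4/5*1/1) = [41/50, 9/10)
  emit 'e', narrow to [1/10, 9/50)
Step 3: interval [1/10, 9/50), width = 9/50 - 1/10 = 2/25
  'e': [1/10 + 2/25*0/1, 1/10 + 2/25*1/10) = [1/10, 27/250) <- contains code 13/125
  'a': [1/10 + 2/25*1/10, 1/10 + 2/25*9/10) = [27/250, 43/250)
  'c': [1/10 + 2/25*9/10, 1/10 + 2/25*1/1) = [43/250, 9/50)
  emit 'e', narrow to [1/10, 27/250)
Step 4: interval [1/10, 27/250), width = 27/250 - 1/10 = 1/125
  'e': [1/10 + 1/125*0/1, 1/10 + 1/125*1/10) = [1/10, 63/625)
  'a': [1/10 + 1/125*1/10, 1/10 + 1/125*9/10) = [63/625, 67/625) <- contains code 13/125
  'c': [1/10 + 1/125*9/10, 1/10 + 1/125*1/1) = [67/625, 27/250)
  emit 'a', narrow to [63/625, 67/625)

Answer: aeea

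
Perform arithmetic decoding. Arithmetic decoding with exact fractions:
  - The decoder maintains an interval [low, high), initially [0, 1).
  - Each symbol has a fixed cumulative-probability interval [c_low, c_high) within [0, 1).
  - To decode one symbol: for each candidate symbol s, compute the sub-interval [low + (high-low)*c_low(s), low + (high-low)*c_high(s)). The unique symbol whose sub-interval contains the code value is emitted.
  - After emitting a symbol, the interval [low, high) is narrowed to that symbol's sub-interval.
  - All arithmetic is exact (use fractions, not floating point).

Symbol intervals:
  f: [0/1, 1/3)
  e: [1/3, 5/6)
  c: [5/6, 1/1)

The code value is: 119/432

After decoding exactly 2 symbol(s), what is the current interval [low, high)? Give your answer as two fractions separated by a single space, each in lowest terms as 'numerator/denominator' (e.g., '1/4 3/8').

Step 1: interval [0/1, 1/1), width = 1/1 - 0/1 = 1/1
  'f': [0/1 + 1/1*0/1, 0/1 + 1/1*1/3) = [0/1, 1/3) <- contains code 119/432
  'e': [0/1 + 1/1*1/3, 0/1 + 1/1*5/6) = [1/3, 5/6)
  'c': [0/1 + 1/1*5/6, 0/1 + 1/1*1/1) = [5/6, 1/1)
  emit 'f', narrow to [0/1, 1/3)
Step 2: interval [0/1, 1/3), width = 1/3 - 0/1 = 1/3
  'f': [0/1 + 1/3*0/1, 0/1 + 1/3*1/3) = [0/1, 1/9)
  'e': [0/1 + 1/3*1/3, 0/1 + 1/3*5/6) = [1/9, 5/18) <- contains code 119/432
  'c': [0/1 + 1/3*5/6, 0/1 + 1/3*1/1) = [5/18, 1/3)
  emit 'e', narrow to [1/9, 5/18)

Answer: 1/9 5/18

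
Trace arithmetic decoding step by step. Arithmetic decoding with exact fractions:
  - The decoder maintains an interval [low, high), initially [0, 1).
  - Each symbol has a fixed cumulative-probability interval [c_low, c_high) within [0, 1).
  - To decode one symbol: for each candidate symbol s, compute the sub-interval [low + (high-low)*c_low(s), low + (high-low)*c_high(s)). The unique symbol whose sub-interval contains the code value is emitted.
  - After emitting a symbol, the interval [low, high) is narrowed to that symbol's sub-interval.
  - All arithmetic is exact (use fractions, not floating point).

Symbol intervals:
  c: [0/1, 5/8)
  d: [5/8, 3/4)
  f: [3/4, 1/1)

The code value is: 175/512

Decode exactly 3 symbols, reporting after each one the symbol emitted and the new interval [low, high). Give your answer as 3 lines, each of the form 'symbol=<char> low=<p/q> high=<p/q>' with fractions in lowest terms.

Answer: symbol=c low=0/1 high=5/8
symbol=c low=0/1 high=25/64
symbol=f low=75/256 high=25/64

Derivation:
Step 1: interval [0/1, 1/1), width = 1/1 - 0/1 = 1/1
  'c': [0/1 + 1/1*0/1, 0/1 + 1/1*5/8) = [0/1, 5/8) <- contains code 175/512
  'd': [0/1 + 1/1*5/8, 0/1 + 1/1*3/4) = [5/8, 3/4)
  'f': [0/1 + 1/1*3/4, 0/1 + 1/1*1/1) = [3/4, 1/1)
  emit 'c', narrow to [0/1, 5/8)
Step 2: interval [0/1, 5/8), width = 5/8 - 0/1 = 5/8
  'c': [0/1 + 5/8*0/1, 0/1 + 5/8*5/8) = [0/1, 25/64) <- contains code 175/512
  'd': [0/1 + 5/8*5/8, 0/1 + 5/8*3/4) = [25/64, 15/32)
  'f': [0/1 + 5/8*3/4, 0/1 + 5/8*1/1) = [15/32, 5/8)
  emit 'c', narrow to [0/1, 25/64)
Step 3: interval [0/1, 25/64), width = 25/64 - 0/1 = 25/64
  'c': [0/1 + 25/64*0/1, 0/1 + 25/64*5/8) = [0/1, 125/512)
  'd': [0/1 + 25/64*5/8, 0/1 + 25/64*3/4) = [125/512, 75/256)
  'f': [0/1 + 25/64*3/4, 0/1 + 25/64*1/1) = [75/256, 25/64) <- contains code 175/512
  emit 'f', narrow to [75/256, 25/64)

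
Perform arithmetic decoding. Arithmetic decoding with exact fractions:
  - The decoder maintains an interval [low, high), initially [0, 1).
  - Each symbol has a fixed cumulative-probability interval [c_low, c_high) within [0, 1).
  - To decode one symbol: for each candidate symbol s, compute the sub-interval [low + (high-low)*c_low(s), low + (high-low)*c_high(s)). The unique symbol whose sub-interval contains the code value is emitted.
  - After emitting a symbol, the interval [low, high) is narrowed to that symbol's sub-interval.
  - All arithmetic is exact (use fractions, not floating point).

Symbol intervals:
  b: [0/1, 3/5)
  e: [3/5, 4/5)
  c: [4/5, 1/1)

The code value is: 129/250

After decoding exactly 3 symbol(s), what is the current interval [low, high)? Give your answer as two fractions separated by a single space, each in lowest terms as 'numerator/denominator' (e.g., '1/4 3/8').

Step 1: interval [0/1, 1/1), width = 1/1 - 0/1 = 1/1
  'b': [0/1 + 1/1*0/1, 0/1 + 1/1*3/5) = [0/1, 3/5) <- contains code 129/250
  'e': [0/1 + 1/1*3/5, 0/1 + 1/1*4/5) = [3/5, 4/5)
  'c': [0/1 + 1/1*4/5, 0/1 + 1/1*1/1) = [4/5, 1/1)
  emit 'b', narrow to [0/1, 3/5)
Step 2: interval [0/1, 3/5), width = 3/5 - 0/1 = 3/5
  'b': [0/1 + 3/5*0/1, 0/1 + 3/5*3/5) = [0/1, 9/25)
  'e': [0/1 + 3/5*3/5, 0/1 + 3/5*4/5) = [9/25, 12/25)
  'c': [0/1 + 3/5*4/5, 0/1 + 3/5*1/1) = [12/25, 3/5) <- contains code 129/250
  emit 'c', narrow to [12/25, 3/5)
Step 3: interval [12/25, 3/5), width = 3/5 - 12/25 = 3/25
  'b': [12/25 + 3/25*0/1, 12/25 + 3/25*3/5) = [12/25, 69/125) <- contains code 129/250
  'e': [12/25 + 3/25*3/5, 12/25 + 3/25*4/5) = [69/125, 72/125)
  'c': [12/25 + 3/25*4/5, 12/25 + 3/25*1/1) = [72/125, 3/5)
  emit 'b', narrow to [12/25, 69/125)

Answer: 12/25 69/125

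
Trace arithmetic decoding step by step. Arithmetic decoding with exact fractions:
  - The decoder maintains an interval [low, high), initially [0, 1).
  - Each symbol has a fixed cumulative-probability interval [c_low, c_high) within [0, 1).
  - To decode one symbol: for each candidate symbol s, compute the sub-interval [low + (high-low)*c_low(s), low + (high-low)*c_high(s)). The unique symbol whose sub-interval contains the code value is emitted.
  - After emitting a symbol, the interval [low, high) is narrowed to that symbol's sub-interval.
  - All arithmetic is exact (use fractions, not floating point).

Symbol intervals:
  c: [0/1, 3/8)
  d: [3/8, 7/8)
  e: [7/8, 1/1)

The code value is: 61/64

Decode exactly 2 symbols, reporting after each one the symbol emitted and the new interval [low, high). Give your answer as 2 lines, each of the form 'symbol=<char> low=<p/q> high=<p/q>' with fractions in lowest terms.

Step 1: interval [0/1, 1/1), width = 1/1 - 0/1 = 1/1
  'c': [0/1 + 1/1*0/1, 0/1 + 1/1*3/8) = [0/1, 3/8)
  'd': [0/1 + 1/1*3/8, 0/1 + 1/1*7/8) = [3/8, 7/8)
  'e': [0/1 + 1/1*7/8, 0/1 + 1/1*1/1) = [7/8, 1/1) <- contains code 61/64
  emit 'e', narrow to [7/8, 1/1)
Step 2: interval [7/8, 1/1), width = 1/1 - 7/8 = 1/8
  'c': [7/8 + 1/8*0/1, 7/8 + 1/8*3/8) = [7/8, 59/64)
  'd': [7/8 + 1/8*3/8, 7/8 + 1/8*7/8) = [59/64, 63/64) <- contains code 61/64
  'e': [7/8 + 1/8*7/8, 7/8 + 1/8*1/1) = [63/64, 1/1)
  emit 'd', narrow to [59/64, 63/64)

Answer: symbol=e low=7/8 high=1/1
symbol=d low=59/64 high=63/64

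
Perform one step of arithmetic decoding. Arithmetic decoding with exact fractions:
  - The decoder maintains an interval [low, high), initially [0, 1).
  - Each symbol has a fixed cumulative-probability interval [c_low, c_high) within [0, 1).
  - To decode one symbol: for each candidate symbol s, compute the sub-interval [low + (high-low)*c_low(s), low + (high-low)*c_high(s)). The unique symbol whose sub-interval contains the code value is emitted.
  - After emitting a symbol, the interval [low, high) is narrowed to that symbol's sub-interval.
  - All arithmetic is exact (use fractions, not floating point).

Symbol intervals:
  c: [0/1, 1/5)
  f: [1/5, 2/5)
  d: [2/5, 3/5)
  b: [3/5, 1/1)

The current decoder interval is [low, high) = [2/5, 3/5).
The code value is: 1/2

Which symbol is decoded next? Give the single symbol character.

Answer: d

Derivation:
Interval width = high − low = 3/5 − 2/5 = 1/5
Scaled code = (code − low) / width = (1/2 − 2/5) / 1/5 = 1/2
  c: [0/1, 1/5) 
  f: [1/5, 2/5) 
  d: [2/5, 3/5) ← scaled code falls here ✓
  b: [3/5, 1/1) 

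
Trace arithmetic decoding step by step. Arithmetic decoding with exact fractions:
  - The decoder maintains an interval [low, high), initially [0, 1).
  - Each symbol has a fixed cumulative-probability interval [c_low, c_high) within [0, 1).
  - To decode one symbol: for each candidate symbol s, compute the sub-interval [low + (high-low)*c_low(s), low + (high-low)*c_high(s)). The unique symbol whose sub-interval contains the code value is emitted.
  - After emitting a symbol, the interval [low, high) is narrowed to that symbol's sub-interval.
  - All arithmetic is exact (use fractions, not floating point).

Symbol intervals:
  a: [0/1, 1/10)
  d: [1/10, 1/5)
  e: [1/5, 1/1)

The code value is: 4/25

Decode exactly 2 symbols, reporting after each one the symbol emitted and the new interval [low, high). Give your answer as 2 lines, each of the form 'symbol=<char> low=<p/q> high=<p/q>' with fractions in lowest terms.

Step 1: interval [0/1, 1/1), width = 1/1 - 0/1 = 1/1
  'a': [0/1 + 1/1*0/1, 0/1 + 1/1*1/10) = [0/1, 1/10)
  'd': [0/1 + 1/1*1/10, 0/1 + 1/1*1/5) = [1/10, 1/5) <- contains code 4/25
  'e': [0/1 + 1/1*1/5, 0/1 + 1/1*1/1) = [1/5, 1/1)
  emit 'd', narrow to [1/10, 1/5)
Step 2: interval [1/10, 1/5), width = 1/5 - 1/10 = 1/10
  'a': [1/10 + 1/10*0/1, 1/10 + 1/10*1/10) = [1/10, 11/100)
  'd': [1/10 + 1/10*1/10, 1/10 + 1/10*1/5) = [11/100, 3/25)
  'e': [1/10 + 1/10*1/5, 1/10 + 1/10*1/1) = [3/25, 1/5) <- contains code 4/25
  emit 'e', narrow to [3/25, 1/5)

Answer: symbol=d low=1/10 high=1/5
symbol=e low=3/25 high=1/5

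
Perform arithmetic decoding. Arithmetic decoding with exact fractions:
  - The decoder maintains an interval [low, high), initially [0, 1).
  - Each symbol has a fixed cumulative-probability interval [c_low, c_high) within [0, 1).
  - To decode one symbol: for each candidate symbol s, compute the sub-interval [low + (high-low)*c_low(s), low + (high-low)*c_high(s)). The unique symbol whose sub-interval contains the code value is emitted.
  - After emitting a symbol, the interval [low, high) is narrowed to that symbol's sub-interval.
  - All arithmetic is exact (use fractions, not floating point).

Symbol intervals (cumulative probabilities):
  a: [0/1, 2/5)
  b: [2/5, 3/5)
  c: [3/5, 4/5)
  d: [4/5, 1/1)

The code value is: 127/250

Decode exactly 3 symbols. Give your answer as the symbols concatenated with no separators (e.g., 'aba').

Answer: bbc

Derivation:
Step 1: interval [0/1, 1/1), width = 1/1 - 0/1 = 1/1
  'a': [0/1 + 1/1*0/1, 0/1 + 1/1*2/5) = [0/1, 2/5)
  'b': [0/1 + 1/1*2/5, 0/1 + 1/1*3/5) = [2/5, 3/5) <- contains code 127/250
  'c': [0/1 + 1/1*3/5, 0/1 + 1/1*4/5) = [3/5, 4/5)
  'd': [0/1 + 1/1*4/5, 0/1 + 1/1*1/1) = [4/5, 1/1)
  emit 'b', narrow to [2/5, 3/5)
Step 2: interval [2/5, 3/5), width = 3/5 - 2/5 = 1/5
  'a': [2/5 + 1/5*0/1, 2/5 + 1/5*2/5) = [2/5, 12/25)
  'b': [2/5 + 1/5*2/5, 2/5 + 1/5*3/5) = [12/25, 13/25) <- contains code 127/250
  'c': [2/5 + 1/5*3/5, 2/5 + 1/5*4/5) = [13/25, 14/25)
  'd': [2/5 + 1/5*4/5, 2/5 + 1/5*1/1) = [14/25, 3/5)
  emit 'b', narrow to [12/25, 13/25)
Step 3: interval [12/25, 13/25), width = 13/25 - 12/25 = 1/25
  'a': [12/25 + 1/25*0/1, 12/25 + 1/25*2/5) = [12/25, 62/125)
  'b': [12/25 + 1/25*2/5, 12/25 + 1/25*3/5) = [62/125, 63/125)
  'c': [12/25 + 1/25*3/5, 12/25 + 1/25*4/5) = [63/125, 64/125) <- contains code 127/250
  'd': [12/25 + 1/25*4/5, 12/25 + 1/25*1/1) = [64/125, 13/25)
  emit 'c', narrow to [63/125, 64/125)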